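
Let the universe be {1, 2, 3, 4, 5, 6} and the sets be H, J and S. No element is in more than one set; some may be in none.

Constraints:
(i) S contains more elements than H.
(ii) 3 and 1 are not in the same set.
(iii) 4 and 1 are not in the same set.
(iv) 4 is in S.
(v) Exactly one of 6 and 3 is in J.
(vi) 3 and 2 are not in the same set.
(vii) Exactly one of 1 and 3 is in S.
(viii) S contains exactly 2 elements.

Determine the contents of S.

S = {3, 4}

From (iv): 4 ∈ S.
(iii): 1 ∉ S.
(vii) (exactly one): 3 ∈ S.
(viii): S already has 2, so the rest are out.
(v) (exactly one): 6 ∈ J.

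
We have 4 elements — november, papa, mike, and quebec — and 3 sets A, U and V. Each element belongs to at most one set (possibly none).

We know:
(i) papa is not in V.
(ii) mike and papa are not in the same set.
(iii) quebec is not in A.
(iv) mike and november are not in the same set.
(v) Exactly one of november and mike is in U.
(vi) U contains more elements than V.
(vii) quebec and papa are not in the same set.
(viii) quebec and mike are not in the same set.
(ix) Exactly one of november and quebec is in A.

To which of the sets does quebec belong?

quebec: none

From (i): papa ∉ V.
From (iii): quebec ∉ A.
(ix) (exactly one): november ∈ A.
(iv): mike ∉ A.
(v) (exactly one): mike ∈ U.
(viii): quebec ∉ U.
(ii): papa ∉ U.
Suppose quebec ∈ V: no assignment then satisfies all the clues, so quebec ∉ V.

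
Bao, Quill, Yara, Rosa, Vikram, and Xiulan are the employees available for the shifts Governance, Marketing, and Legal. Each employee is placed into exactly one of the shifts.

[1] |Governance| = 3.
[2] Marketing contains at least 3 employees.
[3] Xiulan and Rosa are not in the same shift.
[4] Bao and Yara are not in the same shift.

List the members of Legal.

Legal = {}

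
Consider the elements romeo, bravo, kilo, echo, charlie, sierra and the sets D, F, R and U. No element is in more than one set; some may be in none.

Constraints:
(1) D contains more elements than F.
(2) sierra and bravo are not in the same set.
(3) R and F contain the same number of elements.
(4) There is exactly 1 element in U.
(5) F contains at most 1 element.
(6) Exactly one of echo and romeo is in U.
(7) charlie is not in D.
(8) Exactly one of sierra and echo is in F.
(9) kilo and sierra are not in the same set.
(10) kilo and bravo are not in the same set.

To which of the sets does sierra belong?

sierra: F

From (7): charlie ∉ D.
Suppose sierra ∈ D: no assignment then satisfies all the clues, so sierra ∉ D.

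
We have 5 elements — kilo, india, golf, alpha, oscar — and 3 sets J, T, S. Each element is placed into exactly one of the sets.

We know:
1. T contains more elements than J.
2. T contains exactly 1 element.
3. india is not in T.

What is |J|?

0

From (3): india ∉ T.
Suppose kilo ∈ J: no assignment then satisfies all the clues, so kilo ∉ J.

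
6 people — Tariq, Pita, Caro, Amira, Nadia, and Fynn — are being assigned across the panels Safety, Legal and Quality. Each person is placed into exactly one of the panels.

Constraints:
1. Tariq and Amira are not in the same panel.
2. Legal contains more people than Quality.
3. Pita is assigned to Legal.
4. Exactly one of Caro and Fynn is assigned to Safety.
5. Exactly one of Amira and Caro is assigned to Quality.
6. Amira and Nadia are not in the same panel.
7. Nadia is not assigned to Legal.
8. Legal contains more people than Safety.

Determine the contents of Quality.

Quality = {Amira}

From (3): Pita ∈ Legal.
From (7): Nadia ∉ Legal.
Suppose Tariq ∈ Quality: no assignment then satisfies all the clues, so Tariq ∉ Quality.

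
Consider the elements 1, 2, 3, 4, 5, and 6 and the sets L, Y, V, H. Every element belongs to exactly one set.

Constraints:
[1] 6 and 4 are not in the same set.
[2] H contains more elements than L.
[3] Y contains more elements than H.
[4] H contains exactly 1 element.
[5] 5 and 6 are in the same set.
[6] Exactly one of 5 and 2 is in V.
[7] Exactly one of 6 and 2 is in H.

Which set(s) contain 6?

6: V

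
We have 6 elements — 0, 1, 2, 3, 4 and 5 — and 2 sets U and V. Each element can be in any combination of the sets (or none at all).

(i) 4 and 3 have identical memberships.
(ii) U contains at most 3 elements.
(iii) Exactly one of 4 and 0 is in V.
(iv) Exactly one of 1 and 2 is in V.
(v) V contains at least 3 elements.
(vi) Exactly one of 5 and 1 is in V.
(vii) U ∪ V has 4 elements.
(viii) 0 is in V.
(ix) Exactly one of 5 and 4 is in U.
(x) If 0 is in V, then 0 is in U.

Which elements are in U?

From (viii): 0 ∈ V.
(iii) (exactly one): 4 ∉ V.
(x): 0 ∈ U.
(i): 3 matches 4: 3 ∉ V.
Suppose 1 ∉ U: no assignment then satisfies all the clues, so 1 ∈ U.

U = {0, 1, 5}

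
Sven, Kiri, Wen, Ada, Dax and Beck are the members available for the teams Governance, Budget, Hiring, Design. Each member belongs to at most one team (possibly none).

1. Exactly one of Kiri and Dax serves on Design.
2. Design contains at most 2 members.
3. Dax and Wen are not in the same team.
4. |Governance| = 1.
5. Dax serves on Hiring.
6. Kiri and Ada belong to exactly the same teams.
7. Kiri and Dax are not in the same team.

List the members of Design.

Design = {Ada, Kiri}

From (5): Dax ∈ Hiring.
(1) (exactly one): Kiri ∈ Design.
(3): Wen ∉ Hiring.
(6): Ada matches Kiri: Ada ∉ Governance.
(6): Ada matches Kiri: Ada ∉ Budget.
(6): Ada matches Kiri: Ada ∉ Hiring.
(6): Ada matches Kiri: Ada ∈ Design.
(2): Design already has 2, so the rest are out.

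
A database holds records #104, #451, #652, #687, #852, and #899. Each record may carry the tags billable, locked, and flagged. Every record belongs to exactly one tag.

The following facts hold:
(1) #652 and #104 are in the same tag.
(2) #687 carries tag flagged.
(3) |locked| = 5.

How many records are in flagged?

From (2): #687 ∈ flagged.
(3): only 5 candidates remain for locked, so all are in.

1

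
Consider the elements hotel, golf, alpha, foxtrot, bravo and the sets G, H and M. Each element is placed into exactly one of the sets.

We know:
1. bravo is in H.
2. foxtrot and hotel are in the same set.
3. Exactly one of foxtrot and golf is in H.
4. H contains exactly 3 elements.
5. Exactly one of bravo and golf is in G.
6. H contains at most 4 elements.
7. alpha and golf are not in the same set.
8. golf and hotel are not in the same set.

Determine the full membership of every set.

From (1): bravo ∈ H.
(5) (exactly one): golf ∈ G.
(7): alpha ∉ G.
(8): hotel ∉ G.
(2): foxtrot matches hotel: foxtrot ∉ G.
(3) (exactly one): foxtrot ∈ H.
(2): hotel matches foxtrot: hotel ∈ H.
(4): H already has 3, so the rest are out.
Only one set left: alpha ∈ M.

G = {golf}; H = {bravo, foxtrot, hotel}; M = {alpha}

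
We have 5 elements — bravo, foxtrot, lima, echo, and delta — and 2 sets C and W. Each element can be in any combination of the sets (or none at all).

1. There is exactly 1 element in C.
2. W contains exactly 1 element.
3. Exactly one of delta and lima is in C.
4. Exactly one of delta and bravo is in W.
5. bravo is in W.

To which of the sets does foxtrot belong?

foxtrot: none

From (5): bravo ∈ W.
(2): W already has 1, so the rest are out.
Suppose foxtrot ∈ C: no assignment then satisfies all the clues, so foxtrot ∉ C.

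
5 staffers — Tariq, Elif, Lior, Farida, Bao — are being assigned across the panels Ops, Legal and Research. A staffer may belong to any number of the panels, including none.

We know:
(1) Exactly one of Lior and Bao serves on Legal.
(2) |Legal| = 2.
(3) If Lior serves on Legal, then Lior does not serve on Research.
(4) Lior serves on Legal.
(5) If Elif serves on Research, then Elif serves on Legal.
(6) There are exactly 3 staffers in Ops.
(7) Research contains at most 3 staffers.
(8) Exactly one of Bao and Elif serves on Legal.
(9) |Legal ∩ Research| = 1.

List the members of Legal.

From (4): Lior ∈ Legal.
(1) (exactly one): Bao ∉ Legal.
(3): Lior ∉ Research.
(8) (exactly one): Elif ∈ Legal.
(2): Legal already has 2, so the rest are out.

Legal = {Elif, Lior}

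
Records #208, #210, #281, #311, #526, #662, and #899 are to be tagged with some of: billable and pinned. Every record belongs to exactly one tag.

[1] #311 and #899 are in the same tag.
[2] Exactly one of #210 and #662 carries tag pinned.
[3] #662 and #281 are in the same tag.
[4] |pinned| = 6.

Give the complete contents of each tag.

billable = {#210}; pinned = {#208, #281, #311, #526, #662, #899}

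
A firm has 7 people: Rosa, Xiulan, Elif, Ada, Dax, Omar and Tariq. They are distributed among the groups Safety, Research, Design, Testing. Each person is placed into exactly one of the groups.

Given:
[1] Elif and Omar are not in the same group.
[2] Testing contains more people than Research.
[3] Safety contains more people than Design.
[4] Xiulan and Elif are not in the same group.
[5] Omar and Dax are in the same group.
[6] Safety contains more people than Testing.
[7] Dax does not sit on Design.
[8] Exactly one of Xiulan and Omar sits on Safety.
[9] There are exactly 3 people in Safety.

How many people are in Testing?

2

From (7): Dax ∉ Design.
(5): Omar matches Dax: Omar ∉ Design.
Suppose Elif ∈ Safety: no assignment then satisfies all the clues, so Elif ∉ Safety.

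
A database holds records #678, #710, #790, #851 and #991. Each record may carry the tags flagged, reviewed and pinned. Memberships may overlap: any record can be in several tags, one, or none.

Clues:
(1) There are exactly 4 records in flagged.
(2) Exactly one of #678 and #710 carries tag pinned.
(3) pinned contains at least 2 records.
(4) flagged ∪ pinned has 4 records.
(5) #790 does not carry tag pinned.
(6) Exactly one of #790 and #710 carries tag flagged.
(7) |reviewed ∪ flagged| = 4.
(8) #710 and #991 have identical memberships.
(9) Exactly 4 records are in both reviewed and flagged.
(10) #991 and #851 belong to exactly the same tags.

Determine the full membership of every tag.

flagged = {#678, #710, #851, #991}; reviewed = {#678, #710, #851, #991}; pinned = {#710, #851, #991}

From (5): #790 ∉ pinned.
Suppose #678 ∉ flagged: no assignment then satisfies all the clues, so #678 ∈ flagged.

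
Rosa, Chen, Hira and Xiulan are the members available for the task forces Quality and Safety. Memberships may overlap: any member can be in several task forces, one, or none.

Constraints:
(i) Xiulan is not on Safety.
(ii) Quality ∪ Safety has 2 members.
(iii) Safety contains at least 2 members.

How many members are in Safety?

2

From (i): Xiulan ∉ Safety.
Suppose Xiulan ∈ Quality: no assignment then satisfies all the clues, so Xiulan ∉ Quality.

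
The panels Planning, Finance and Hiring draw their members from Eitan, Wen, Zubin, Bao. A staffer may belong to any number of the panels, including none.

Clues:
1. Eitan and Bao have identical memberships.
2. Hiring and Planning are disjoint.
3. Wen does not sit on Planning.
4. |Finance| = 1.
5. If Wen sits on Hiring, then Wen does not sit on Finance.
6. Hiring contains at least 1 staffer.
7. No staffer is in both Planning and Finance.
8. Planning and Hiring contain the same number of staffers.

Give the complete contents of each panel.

Planning = {Bao, Eitan}; Finance = {Zubin}; Hiring = {Wen, Zubin}

From (3): Wen ∉ Planning.
Suppose Eitan ∉ Planning: no assignment then satisfies all the clues, so Eitan ∈ Planning.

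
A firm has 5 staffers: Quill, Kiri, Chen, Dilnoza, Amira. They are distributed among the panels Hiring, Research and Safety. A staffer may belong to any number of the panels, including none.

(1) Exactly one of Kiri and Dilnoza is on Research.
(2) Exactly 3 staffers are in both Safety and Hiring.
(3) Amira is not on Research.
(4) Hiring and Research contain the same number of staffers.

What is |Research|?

3

From (3): Amira ∉ Research.
Suppose Quill ∉ Research: no assignment then satisfies all the clues, so Quill ∈ Research.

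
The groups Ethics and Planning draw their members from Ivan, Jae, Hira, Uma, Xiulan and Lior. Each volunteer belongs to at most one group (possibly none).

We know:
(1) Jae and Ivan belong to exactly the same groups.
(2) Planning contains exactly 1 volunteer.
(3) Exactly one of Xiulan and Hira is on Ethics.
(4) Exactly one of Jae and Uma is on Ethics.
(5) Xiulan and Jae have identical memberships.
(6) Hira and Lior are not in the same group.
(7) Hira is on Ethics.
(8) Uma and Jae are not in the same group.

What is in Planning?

Planning = {Lior}

From (7): Hira ∈ Ethics.
(3) (exactly one): Xiulan ∉ Ethics.
(5): Jae matches Xiulan: Jae ∉ Ethics.
(6): Lior ∉ Ethics.
(1): Ivan matches Jae: Ivan ∉ Ethics.
(4) (exactly one): Uma ∈ Ethics.
Suppose Ivan ∈ Planning: no assignment then satisfies all the clues, so Ivan ∉ Planning.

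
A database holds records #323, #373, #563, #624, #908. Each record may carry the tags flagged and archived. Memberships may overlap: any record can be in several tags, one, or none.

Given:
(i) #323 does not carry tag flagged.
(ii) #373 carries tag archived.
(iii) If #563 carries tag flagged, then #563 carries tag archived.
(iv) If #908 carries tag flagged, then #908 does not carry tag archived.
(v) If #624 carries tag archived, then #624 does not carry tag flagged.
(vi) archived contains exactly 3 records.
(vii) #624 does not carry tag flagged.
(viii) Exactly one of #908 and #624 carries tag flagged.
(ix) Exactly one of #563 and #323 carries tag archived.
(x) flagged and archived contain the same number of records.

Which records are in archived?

From (i): #323 ∉ flagged.
From (ii): #373 ∈ archived.
From (vii): #624 ∉ flagged.
(viii) (exactly one): #908 ∈ flagged.
(iv): #908 ∉ archived.
Suppose #323 ∈ archived: no assignment then satisfies all the clues, so #323 ∉ archived.

archived = {#373, #563, #624}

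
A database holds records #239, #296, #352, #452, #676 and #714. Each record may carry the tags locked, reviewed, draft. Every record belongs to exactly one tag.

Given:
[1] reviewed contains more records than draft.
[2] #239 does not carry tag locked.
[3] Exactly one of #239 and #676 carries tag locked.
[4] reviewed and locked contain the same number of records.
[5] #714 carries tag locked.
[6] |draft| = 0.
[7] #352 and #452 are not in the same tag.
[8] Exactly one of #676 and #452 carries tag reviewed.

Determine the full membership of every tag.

locked = {#352, #676, #714}; reviewed = {#239, #296, #452}; draft = {}

From (2): #239 ∉ locked.
From (5): #714 ∈ locked.
(3) (exactly one): #676 ∈ locked.
(6): draft already has 0, so the rest are out.
(8) (exactly one): #452 ∈ reviewed.
Only one tag left: #239 ∈ reviewed.
(7): #352 ∉ reviewed.
Only one tag left: #352 ∈ locked.
Suppose #296 ∈ locked: no assignment then satisfies all the clues, so #296 ∉ locked.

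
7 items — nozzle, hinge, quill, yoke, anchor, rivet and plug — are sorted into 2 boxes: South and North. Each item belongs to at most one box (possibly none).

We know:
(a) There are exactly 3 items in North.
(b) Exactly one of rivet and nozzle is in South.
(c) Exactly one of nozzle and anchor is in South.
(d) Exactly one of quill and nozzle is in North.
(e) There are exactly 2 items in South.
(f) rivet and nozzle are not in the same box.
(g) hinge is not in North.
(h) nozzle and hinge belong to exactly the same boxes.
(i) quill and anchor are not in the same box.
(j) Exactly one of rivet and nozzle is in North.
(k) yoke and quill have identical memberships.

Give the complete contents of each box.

South = {hinge, nozzle}; North = {quill, rivet, yoke}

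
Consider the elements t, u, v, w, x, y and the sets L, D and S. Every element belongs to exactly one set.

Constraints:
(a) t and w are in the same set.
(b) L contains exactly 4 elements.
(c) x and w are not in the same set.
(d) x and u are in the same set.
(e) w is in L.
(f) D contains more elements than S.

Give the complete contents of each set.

L = {t, v, w, y}; D = {u, x}; S = {}

From (e): w ∈ L.
(a): t matches w: t ∈ L.
(c): x ∉ L.
(d): u matches x: u ∉ L.
(b): only 4 candidates remain for L, so all are in.
Suppose u ∉ D: no assignment then satisfies all the clues, so u ∈ D.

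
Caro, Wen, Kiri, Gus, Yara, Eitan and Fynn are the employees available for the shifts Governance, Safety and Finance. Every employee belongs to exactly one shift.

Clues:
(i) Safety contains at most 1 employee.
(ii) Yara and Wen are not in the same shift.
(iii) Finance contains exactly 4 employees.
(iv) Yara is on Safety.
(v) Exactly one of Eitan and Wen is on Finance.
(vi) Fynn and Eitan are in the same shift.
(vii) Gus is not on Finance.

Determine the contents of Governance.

Governance = {Gus, Wen}

From (iv): Yara ∈ Safety.
From (vii): Gus ∉ Finance.
(i): Safety already has 1, so the rest are out.
Only one shift left: Gus ∈ Governance.
Suppose Caro ∈ Governance: no assignment then satisfies all the clues, so Caro ∉ Governance.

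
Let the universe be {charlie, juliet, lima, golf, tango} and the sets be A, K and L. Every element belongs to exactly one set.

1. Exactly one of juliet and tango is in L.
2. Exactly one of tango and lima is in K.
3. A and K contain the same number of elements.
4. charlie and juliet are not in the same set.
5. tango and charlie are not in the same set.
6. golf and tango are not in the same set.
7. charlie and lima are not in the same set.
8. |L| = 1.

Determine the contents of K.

K = {juliet, lima}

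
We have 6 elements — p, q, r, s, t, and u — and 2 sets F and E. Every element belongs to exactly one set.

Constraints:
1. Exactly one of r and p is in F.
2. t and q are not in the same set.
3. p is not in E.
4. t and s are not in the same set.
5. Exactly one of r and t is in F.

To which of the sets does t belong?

t: F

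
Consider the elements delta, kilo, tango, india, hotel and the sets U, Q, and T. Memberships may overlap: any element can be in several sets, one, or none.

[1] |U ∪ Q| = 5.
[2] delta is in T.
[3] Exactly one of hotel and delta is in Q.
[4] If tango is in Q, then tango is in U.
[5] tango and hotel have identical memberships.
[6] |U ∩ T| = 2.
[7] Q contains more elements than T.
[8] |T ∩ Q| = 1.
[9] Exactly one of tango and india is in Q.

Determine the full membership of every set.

U = {delta, hotel, india, kilo, tango}; Q = {hotel, kilo, tango}; T = {delta, kilo}

From (2): delta ∈ T.
Suppose delta ∉ U: no assignment then satisfies all the clues, so delta ∈ U.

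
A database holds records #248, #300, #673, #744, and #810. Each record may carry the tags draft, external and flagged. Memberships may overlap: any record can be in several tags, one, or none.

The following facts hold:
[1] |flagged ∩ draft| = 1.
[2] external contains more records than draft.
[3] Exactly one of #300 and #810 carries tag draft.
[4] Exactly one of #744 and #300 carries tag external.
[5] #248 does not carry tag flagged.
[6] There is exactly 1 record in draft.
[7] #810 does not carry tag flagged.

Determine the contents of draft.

draft = {#300}

From (5): #248 ∉ flagged.
From (7): #810 ∉ flagged.
Suppose #248 ∈ draft: no assignment then satisfies all the clues, so #248 ∉ draft.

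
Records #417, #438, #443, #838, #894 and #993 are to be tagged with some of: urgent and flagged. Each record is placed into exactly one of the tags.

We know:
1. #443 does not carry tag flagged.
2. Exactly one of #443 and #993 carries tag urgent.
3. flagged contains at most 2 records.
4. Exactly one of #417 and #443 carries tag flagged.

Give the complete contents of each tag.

urgent = {#438, #443, #838, #894}; flagged = {#417, #993}

From (1): #443 ∉ flagged.
(4) (exactly one): #417 ∈ flagged.
Only one tag left: #443 ∈ urgent.
(2) (exactly one): #993 ∉ urgent.
Only one tag left: #993 ∈ flagged.
(3): flagged already has 2, so the rest are out.
Only one tag left: #438 ∈ urgent.
Only one tag left: #838 ∈ urgent.
Only one tag left: #894 ∈ urgent.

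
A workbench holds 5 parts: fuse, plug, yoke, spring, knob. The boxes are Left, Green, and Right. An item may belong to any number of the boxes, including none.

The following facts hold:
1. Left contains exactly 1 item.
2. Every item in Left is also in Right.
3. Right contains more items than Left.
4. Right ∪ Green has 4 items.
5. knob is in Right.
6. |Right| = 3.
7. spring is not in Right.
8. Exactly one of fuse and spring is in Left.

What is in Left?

From (5): knob ∈ Right.
From (7): spring ∉ Right.
(2) contrapositive: spring ∉ Left.
(8) (exactly one): fuse ∈ Left.
(1): Left already has 1, so the rest are out.
(2) with fuse ∈ Left: fuse ∈ Right.

Left = {fuse}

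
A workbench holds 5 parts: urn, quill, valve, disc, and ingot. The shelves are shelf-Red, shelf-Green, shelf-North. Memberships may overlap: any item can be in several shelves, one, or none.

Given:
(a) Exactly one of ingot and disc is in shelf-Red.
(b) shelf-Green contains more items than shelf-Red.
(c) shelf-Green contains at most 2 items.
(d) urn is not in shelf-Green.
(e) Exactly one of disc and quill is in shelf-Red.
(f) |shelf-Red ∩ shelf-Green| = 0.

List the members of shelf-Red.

shelf-Red = {disc}

From (d): urn ∉ shelf-Green.
Suppose urn ∈ shelf-Red: no assignment then satisfies all the clues, so urn ∉ shelf-Red.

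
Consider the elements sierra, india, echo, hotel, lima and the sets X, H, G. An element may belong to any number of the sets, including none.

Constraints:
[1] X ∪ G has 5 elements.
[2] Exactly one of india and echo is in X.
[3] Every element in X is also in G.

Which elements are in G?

G = {echo, hotel, india, lima, sierra}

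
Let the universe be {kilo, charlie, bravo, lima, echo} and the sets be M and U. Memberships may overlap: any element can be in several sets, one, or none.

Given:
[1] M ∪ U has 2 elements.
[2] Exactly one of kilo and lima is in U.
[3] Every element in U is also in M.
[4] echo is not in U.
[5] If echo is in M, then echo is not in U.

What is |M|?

2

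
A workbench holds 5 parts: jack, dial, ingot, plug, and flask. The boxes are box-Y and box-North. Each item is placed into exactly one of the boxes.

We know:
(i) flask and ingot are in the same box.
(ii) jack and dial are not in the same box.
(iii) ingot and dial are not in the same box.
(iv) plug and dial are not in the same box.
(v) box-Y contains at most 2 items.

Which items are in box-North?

box-North = {flask, ingot, jack, plug}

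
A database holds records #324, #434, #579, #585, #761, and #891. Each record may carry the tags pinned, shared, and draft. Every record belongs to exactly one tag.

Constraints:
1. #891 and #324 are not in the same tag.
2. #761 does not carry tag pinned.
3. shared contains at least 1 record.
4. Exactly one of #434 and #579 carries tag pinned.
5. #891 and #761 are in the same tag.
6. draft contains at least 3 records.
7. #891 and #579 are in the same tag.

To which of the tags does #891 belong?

#891: draft

From (2): #761 ∉ pinned.
(5): #891 matches #761: #891 ∉ pinned.
(7): #579 matches #891: #579 ∉ pinned.
(4) (exactly one): #434 ∈ pinned.
Suppose #891 ∈ shared: no assignment then satisfies all the clues, so #891 ∉ shared.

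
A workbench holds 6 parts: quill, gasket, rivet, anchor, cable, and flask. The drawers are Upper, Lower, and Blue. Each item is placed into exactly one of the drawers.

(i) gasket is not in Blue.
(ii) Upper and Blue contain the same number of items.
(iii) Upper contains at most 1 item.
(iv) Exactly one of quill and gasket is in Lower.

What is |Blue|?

1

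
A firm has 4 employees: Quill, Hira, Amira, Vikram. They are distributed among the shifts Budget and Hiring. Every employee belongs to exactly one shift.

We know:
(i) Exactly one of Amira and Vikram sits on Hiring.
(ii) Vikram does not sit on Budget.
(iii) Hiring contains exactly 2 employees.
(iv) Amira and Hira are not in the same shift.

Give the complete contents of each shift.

From (ii): Vikram ∉ Budget.
Only one shift left: Vikram ∈ Hiring.
(i) (exactly one): Amira ∉ Hiring.
Only one shift left: Amira ∈ Budget.
(iv): Hira ∉ Budget.
Only one shift left: Hira ∈ Hiring.
(iii): Hiring already has 2, so the rest are out.
Only one shift left: Quill ∈ Budget.

Budget = {Amira, Quill}; Hiring = {Hira, Vikram}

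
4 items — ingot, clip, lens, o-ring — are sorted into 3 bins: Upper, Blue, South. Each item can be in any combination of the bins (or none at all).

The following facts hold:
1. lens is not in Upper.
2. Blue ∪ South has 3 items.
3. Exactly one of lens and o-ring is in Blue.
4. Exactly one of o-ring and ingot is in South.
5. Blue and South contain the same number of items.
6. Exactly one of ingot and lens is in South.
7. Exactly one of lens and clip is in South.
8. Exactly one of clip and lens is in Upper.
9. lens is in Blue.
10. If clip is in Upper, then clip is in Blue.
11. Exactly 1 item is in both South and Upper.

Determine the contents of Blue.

Blue = {clip, lens}

From (1): lens ∉ Upper.
From (9): lens ∈ Blue.
(3) (exactly one): o-ring ∉ Blue.
(8) (exactly one): clip ∈ Upper.
(10): clip ∈ Blue.
Suppose ingot ∈ Blue: no assignment then satisfies all the clues, so ingot ∉ Blue.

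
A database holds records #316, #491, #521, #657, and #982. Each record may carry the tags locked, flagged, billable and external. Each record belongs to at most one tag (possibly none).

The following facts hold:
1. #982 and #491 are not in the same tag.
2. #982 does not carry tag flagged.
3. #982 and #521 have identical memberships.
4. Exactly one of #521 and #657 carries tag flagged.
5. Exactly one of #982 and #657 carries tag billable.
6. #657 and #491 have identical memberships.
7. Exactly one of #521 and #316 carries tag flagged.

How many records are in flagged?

3

From (2): #982 ∉ flagged.
(3): #521 matches #982: #521 ∉ flagged.
(4) (exactly one): #657 ∈ flagged.
(5) (exactly one): #982 ∈ billable.
(6): #491 matches #657: #491 ∉ locked.
(6): #491 matches #657: #491 ∈ flagged.
(7) (exactly one): #316 ∈ flagged.
(3): #521 matches #982: #521 ∉ locked.
(3): #521 matches #982: #521 ∈ billable.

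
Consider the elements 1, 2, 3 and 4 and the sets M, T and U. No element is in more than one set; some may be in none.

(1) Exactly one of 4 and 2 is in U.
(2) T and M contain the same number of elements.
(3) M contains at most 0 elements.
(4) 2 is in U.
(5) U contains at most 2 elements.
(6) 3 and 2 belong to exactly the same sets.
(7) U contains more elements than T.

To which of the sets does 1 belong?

1: none

From (4): 2 ∈ U.
(1) (exactly one): 4 ∉ U.
(3): M already has 0, so the rest are out.
(6): 3 matches 2: 3 ∉ T.
(6): 3 matches 2: 3 ∈ U.
(5): U already has 2, so the rest are out.
Suppose 1 ∈ T: no assignment then satisfies all the clues, so 1 ∉ T.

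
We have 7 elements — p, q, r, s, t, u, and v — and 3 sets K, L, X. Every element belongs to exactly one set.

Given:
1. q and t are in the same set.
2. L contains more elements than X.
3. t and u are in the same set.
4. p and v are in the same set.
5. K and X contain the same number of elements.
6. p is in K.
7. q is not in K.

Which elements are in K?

From (6): p ∈ K.
From (7): q ∉ K.
(1): t matches q: t ∉ K.
(3): u matches t: u ∉ K.
(4): v matches p: v ∈ K.
Suppose r ∈ K: no assignment then satisfies all the clues, so r ∉ K.

K = {p, v}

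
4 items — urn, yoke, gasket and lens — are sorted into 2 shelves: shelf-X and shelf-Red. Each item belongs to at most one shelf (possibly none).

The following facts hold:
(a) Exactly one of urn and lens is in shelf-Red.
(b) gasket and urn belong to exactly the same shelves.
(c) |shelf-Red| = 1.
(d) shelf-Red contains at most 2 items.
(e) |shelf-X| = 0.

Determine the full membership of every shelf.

shelf-X = {}; shelf-Red = {lens}

(e): shelf-X already has 0, so the rest are out.
Suppose urn ∈ shelf-Red: no assignment then satisfies all the clues, so urn ∉ shelf-Red.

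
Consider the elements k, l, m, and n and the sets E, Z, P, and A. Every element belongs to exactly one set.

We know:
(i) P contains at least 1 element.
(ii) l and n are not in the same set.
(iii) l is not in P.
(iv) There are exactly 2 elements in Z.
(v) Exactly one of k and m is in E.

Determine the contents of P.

P = {n}

From (iii): l ∉ P.
Suppose k ∈ P: no assignment then satisfies all the clues, so k ∉ P.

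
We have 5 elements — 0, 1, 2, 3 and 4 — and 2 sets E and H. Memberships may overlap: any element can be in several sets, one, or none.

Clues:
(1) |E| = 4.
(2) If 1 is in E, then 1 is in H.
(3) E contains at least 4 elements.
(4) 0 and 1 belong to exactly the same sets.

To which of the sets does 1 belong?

1: E, H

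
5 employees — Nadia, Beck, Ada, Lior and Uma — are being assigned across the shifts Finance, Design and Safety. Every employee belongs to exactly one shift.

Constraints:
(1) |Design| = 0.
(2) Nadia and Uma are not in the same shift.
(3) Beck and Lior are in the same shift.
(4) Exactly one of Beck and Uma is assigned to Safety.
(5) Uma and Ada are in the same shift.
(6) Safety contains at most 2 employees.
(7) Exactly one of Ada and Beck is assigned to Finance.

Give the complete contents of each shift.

(1): Design already has 0, so the rest are out.
Suppose Nadia ∉ Finance: no assignment then satisfies all the clues, so Nadia ∈ Finance.

Finance = {Beck, Lior, Nadia}; Design = {}; Safety = {Ada, Uma}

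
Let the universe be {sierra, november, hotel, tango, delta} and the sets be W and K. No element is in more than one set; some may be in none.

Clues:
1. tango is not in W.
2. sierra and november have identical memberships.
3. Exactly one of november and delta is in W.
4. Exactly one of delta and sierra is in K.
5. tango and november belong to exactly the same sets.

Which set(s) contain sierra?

sierra: K

From (1): tango ∉ W.
(5): november matches tango: november ∉ W.
(2): sierra matches november: sierra ∉ W.
(3) (exactly one): delta ∈ W.
(4) (exactly one): sierra ∈ K.
(2): november matches sierra: november ∈ K.
(5): tango matches november: tango ∈ K.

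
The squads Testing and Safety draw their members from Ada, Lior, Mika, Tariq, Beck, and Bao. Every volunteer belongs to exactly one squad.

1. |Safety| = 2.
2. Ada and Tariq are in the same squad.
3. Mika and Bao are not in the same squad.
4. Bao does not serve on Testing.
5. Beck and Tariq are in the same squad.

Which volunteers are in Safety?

Safety = {Bao, Lior}

From (4): Bao ∉ Testing.
Only one squad left: Bao ∈ Safety.
(3): Mika ∉ Safety.
Only one squad left: Mika ∈ Testing.
Suppose Ada ∈ Safety: no assignment then satisfies all the clues, so Ada ∉ Safety.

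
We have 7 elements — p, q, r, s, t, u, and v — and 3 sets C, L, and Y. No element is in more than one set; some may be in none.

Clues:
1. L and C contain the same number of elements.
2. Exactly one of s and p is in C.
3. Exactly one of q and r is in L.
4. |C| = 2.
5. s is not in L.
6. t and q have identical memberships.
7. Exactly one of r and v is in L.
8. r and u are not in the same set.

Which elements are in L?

L = {p, r}

From (5): s ∉ L.
Suppose p ∉ L: no assignment then satisfies all the clues, so p ∈ L.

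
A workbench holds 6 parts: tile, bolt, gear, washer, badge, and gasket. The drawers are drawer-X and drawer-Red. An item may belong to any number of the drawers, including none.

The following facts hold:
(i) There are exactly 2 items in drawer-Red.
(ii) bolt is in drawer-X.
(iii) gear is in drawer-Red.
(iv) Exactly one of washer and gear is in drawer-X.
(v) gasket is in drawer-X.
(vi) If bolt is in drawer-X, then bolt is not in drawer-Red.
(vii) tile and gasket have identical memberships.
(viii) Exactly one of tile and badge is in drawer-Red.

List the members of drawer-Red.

drawer-Red = {badge, gear}

From (ii): bolt ∈ drawer-X.
From (iii): gear ∈ drawer-Red.
From (v): gasket ∈ drawer-X.
(vi): bolt ∉ drawer-Red.
(vii): tile matches gasket: tile ∈ drawer-X.
Suppose tile ∈ drawer-Red: no assignment then satisfies all the clues, so tile ∉ drawer-Red.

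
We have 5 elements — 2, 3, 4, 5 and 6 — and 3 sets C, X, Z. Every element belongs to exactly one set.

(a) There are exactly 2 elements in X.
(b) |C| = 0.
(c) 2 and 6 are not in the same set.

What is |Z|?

3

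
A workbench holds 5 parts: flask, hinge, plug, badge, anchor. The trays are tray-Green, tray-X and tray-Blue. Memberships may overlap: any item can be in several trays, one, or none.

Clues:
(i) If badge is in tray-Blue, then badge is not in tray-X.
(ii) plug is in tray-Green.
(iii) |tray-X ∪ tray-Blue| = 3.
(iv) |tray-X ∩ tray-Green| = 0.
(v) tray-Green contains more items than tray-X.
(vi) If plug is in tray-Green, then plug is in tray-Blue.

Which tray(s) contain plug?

From (ii): plug ∈ tray-Green.
(vi): plug ∈ tray-Blue.
Suppose plug ∈ tray-X: no assignment then satisfies all the clues, so plug ∉ tray-X.

plug: tray-Blue, tray-Green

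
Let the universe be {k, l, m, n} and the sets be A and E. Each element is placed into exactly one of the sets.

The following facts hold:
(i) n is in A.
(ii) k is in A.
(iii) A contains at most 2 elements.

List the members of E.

E = {l, m}

From (i): n ∈ A.
From (ii): k ∈ A.
(iii): A already has 2, so the rest are out.
Only one set left: l ∈ E.
Only one set left: m ∈ E.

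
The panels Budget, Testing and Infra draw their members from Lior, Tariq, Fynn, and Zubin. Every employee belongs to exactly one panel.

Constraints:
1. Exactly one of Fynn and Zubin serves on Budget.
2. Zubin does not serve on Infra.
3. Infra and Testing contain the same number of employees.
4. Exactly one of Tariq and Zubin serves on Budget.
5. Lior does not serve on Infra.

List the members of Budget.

Budget = {Lior, Zubin}

From (2): Zubin ∉ Infra.
From (5): Lior ∉ Infra.
Suppose Lior ∉ Budget: no assignment then satisfies all the clues, so Lior ∈ Budget.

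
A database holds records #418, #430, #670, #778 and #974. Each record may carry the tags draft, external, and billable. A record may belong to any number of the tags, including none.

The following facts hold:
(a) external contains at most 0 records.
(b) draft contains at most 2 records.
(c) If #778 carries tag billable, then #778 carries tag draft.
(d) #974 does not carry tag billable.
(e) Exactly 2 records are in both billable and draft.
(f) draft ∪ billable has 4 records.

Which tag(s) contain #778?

#778: billable, draft

From (d): #974 ∉ billable.
(a): external already has 0, so the rest are out.
Suppose #778 ∉ draft: no assignment then satisfies all the clues, so #778 ∈ draft.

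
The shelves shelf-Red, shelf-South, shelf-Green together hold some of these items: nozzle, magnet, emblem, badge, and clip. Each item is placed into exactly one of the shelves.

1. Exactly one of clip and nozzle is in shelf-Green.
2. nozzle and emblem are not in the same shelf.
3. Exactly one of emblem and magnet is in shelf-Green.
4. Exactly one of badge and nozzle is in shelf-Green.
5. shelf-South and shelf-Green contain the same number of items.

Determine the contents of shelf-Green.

shelf-Green = {magnet, nozzle}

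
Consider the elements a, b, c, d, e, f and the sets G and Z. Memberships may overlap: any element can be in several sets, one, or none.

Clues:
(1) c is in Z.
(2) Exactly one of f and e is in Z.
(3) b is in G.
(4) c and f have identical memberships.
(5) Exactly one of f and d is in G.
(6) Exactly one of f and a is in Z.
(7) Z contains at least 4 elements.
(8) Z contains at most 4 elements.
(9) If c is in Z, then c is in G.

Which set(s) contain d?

d: Z

From (1): c ∈ Z.
From (3): b ∈ G.
(4): f matches c: f ∈ Z.
(6) (exactly one): a ∉ Z.
(9): c ∈ G.
(2) (exactly one): e ∉ Z.
(4): f matches c: f ∈ G.
(5) (exactly one): d ∉ G.
(7): only 4 candidates remain for Z, so all are in.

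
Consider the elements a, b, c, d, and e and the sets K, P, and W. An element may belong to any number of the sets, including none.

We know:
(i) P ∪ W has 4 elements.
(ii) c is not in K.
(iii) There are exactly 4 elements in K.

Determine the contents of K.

K = {a, b, d, e}

From (ii): c ∉ K.
(iii): only 4 candidates remain for K, so all are in.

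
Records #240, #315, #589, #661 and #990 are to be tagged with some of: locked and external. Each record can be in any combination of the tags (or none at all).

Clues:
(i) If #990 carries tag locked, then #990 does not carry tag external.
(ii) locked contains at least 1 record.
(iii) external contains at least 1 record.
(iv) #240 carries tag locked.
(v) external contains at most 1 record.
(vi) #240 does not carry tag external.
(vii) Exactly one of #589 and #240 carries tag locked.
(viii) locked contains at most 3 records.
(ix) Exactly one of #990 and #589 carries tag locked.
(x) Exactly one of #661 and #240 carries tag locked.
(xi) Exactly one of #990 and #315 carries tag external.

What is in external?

From (iv): #240 ∈ locked.
From (vi): #240 ∉ external.
(vii) (exactly one): #589 ∉ locked.
(ix) (exactly one): #990 ∈ locked.
(x) (exactly one): #661 ∉ locked.
(i): #990 ∉ external.
(xi) (exactly one): #315 ∈ external.
(v): external already has 1, so the rest are out.

external = {#315}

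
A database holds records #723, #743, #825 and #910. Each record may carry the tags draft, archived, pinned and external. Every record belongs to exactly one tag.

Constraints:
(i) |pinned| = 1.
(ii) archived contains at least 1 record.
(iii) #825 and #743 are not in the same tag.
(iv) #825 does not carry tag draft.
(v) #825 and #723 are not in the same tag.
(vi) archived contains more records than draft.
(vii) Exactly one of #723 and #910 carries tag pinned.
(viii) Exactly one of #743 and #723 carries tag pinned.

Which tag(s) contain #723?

From (iv): #825 ∉ draft.
Suppose #723 ∈ draft: no assignment then satisfies all the clues, so #723 ∉ draft.

#723: pinned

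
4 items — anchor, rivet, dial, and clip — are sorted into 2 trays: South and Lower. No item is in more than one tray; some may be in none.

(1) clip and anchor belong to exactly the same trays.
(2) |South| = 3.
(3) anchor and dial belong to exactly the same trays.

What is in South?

South = {anchor, clip, dial}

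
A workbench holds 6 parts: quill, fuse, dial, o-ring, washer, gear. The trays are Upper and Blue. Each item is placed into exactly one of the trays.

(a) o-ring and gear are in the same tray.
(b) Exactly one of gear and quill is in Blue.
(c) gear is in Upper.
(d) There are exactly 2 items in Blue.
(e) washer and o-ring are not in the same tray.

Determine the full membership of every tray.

Upper = {dial, fuse, gear, o-ring}; Blue = {quill, washer}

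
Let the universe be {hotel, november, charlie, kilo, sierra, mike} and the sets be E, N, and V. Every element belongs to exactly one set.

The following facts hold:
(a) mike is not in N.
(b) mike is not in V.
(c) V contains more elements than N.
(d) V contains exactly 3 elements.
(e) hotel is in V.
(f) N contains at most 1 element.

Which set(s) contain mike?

From (a): mike ∉ N.
From (b): mike ∉ V.
From (e): hotel ∈ V.
Only one set left: mike ∈ E.

mike: E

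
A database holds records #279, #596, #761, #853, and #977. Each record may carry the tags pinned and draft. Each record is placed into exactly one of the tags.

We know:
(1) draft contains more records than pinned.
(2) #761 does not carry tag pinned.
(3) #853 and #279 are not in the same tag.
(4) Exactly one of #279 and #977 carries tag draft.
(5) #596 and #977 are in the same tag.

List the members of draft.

draft = {#596, #761, #853, #977}

From (2): #761 ∉ pinned.
Only one tag left: #761 ∈ draft.
Suppose #279 ∈ draft: no assignment then satisfies all the clues, so #279 ∉ draft.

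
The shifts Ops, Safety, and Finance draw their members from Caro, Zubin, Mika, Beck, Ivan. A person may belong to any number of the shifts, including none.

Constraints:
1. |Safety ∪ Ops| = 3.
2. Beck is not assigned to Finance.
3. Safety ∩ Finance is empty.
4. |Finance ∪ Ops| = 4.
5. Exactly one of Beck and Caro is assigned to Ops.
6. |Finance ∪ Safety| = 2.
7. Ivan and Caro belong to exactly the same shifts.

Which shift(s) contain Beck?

Beck: none

From (2): Beck ∉ Finance.
Suppose Beck ∈ Ops: no assignment then satisfies all the clues, so Beck ∉ Ops.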